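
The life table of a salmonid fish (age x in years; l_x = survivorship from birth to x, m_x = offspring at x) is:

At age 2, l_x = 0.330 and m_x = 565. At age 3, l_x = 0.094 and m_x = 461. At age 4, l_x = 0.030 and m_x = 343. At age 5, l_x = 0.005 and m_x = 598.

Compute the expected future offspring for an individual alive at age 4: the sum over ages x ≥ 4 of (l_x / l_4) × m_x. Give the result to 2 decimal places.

l_4 = 0.030. Conditional survival from age 4 to x is l_x / l_4.
  x=4: (0.030/0.030) × 343 = 343.0000
  x=5: (0.005/0.030) × 598 = 99.6667
Sum = 343.0000 + 99.6667 = 442.6667

442.67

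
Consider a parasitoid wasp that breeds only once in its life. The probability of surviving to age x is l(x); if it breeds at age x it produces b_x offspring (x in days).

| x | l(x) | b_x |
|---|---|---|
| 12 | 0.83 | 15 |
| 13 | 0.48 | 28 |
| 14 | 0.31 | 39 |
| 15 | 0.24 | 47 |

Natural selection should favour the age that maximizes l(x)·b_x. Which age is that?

13

Expected offspring if breeding at age x = l(x) × b_x:
  age 12: 0.83 × 15 = 12.450
  age 13: 0.48 × 28 = 13.440
  age 14: 0.31 × 39 = 12.090
  age 15: 0.24 × 47 = 11.280
Maximum at age 13 (13.440).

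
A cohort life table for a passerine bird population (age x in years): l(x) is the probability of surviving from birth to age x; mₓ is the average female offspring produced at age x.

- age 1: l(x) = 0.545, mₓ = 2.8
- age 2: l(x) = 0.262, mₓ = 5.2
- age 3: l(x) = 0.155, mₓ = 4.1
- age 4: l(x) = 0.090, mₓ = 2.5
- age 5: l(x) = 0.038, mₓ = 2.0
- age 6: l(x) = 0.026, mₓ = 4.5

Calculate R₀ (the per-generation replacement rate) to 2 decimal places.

3.94

R₀ = Σ l(x) mₓ:
  age 1: 0.545 × 2.8 = 1.5260
  age 2: 0.262 × 5.2 = 1.3624
  age 3: 0.155 × 4.1 = 0.6355
  age 4: 0.090 × 2.5 = 0.2250
  age 5: 0.038 × 2.0 = 0.0760
  age 6: 0.026 × 4.5 = 0.1170
R₀ = 1.5260 + 1.3624 + 0.6355 + 0.2250 + 0.0760 + 0.1170 = 3.9419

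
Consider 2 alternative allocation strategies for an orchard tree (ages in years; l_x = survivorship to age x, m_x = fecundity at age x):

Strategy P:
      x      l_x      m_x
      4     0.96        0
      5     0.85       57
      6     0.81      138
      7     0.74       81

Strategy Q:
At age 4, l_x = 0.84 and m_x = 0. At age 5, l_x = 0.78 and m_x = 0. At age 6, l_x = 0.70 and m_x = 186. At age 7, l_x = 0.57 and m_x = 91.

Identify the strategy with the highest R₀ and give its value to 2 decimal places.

220.17

Strategy P: R₀ = 0.96×0 + 0.85×57 + 0.81×138 + 0.74×81 = 220.1700
Strategy Q: R₀ = 0.84×0 + 0.78×0 + 0.70×186 + 0.57×91 = 182.0700
Highest R₀: strategy P with 220.1700.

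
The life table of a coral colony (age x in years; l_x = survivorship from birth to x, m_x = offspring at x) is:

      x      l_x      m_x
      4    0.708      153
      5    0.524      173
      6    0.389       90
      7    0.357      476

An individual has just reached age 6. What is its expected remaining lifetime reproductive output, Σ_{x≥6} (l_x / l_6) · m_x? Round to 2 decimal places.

l_6 = 0.389. Conditional survival from age 6 to x is l_x / l_6.
  x=6: (0.389/0.389) × 90 = 90.0000
  x=7: (0.357/0.389) × 476 = 436.8432
Sum = 90.0000 + 436.8432 = 526.8432

526.84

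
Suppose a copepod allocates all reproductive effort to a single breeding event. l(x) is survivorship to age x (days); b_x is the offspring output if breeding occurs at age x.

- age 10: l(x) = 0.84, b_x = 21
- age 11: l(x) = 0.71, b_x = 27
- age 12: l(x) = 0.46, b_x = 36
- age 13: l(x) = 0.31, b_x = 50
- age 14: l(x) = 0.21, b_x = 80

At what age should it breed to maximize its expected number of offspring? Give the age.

11

Expected offspring if breeding at age x = l(x) × b_x:
  age 10: 0.84 × 21 = 17.640
  age 11: 0.71 × 27 = 19.170
  age 12: 0.46 × 36 = 16.560
  age 13: 0.31 × 50 = 15.500
  age 14: 0.21 × 80 = 16.800
Maximum at age 11 (19.170).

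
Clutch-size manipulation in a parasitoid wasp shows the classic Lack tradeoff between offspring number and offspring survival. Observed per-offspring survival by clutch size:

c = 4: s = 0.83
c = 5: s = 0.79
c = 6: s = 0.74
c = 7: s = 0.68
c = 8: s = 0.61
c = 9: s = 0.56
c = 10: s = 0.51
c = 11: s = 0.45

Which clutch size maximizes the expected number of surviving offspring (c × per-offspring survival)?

10

Expected surviving offspring = c × s(c):
  c=4: 4 × 0.83 = 3.320
  c=5: 5 × 0.79 = 3.950
  c=6: 6 × 0.74 = 4.440
  c=7: 7 × 0.68 = 4.760
  c=8: 8 × 0.61 = 4.880
  c=9: 9 × 0.56 = 5.040
  c=10: 10 × 0.51 = 5.100
  c=11: 11 × 0.45 = 4.950
Maximum at c = 10 (5.100 surviving offspring).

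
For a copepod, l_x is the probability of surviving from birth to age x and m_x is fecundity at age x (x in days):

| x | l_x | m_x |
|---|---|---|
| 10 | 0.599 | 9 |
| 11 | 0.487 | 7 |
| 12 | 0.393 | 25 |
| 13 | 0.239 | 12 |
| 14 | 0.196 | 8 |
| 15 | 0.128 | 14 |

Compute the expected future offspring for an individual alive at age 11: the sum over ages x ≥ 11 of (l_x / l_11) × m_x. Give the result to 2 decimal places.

39.96

l_11 = 0.487. Conditional survival from age 11 to x is l_x / l_11.
  x=11: (0.487/0.487) × 7 = 7.0000
  x=12: (0.393/0.487) × 25 = 20.1745
  x=13: (0.239/0.487) × 12 = 5.8891
  x=14: (0.196/0.487) × 8 = 3.2197
  x=15: (0.128/0.487) × 14 = 3.6797
Sum = 7.0000 + 20.1745 + 5.8891 + 3.2197 + 3.6797 = 39.9630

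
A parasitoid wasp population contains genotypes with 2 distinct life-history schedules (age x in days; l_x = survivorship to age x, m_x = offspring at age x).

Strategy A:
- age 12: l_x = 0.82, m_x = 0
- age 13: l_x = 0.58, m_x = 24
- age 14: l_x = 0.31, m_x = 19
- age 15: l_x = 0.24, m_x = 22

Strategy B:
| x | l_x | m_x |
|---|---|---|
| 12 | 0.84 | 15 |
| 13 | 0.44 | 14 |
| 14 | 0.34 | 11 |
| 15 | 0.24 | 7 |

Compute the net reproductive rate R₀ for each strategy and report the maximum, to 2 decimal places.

Strategy A: R₀ = 0.82×0 + 0.58×24 + 0.31×19 + 0.24×22 = 25.0900
Strategy B: R₀ = 0.84×15 + 0.44×14 + 0.34×11 + 0.24×7 = 24.1800
Highest R₀: strategy A with 25.0900.

25.09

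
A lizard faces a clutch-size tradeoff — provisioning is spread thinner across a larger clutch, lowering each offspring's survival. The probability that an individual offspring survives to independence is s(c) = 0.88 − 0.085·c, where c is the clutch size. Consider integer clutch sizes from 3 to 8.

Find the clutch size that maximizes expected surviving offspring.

5

Expected surviving offspring = c × s(c):
  c=3: 3 × 0.625 = 1.875
  c=4: 4 × 0.540 = 2.160
  c=5: 5 × 0.455 = 2.275
  c=6: 6 × 0.370 = 2.220
  c=7: 7 × 0.285 = 1.995
  c=8: 8 × 0.200 = 1.600
Maximum at c = 5 (2.275 surviving offspring).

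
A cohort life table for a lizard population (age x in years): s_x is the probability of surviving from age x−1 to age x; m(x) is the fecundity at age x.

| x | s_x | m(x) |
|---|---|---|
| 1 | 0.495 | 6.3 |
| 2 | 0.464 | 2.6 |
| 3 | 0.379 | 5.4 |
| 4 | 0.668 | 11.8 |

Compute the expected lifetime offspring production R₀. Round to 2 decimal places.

Survivorship from birth: l_x = s_1·s_2·…·s_x.
  l_1 = 0.49500
  l_2 = 0.22968
  l_3 = 0.08705
  l_4 = 0.05815
R₀ = Σ l_x m(x):
  age 1: 0.49500 × 6.3 = 3.1185
  age 2: 0.22968 × 2.6 = 0.5972
  age 3: 0.08705 × 5.4 = 0.4701
  age 4: 0.05815 × 11.8 = 0.6862
R₀ = 3.1185 + 0.5972 + 0.4701 + 0.6862 = 4.8719

4.87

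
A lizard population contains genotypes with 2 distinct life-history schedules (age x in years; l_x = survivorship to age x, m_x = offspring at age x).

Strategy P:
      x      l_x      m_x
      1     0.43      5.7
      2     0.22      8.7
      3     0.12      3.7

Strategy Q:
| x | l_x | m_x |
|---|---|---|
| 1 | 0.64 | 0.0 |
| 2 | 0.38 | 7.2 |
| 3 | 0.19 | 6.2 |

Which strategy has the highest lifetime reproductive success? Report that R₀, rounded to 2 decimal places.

4.81

Strategy P: R₀ = 0.43×5.7 + 0.22×8.7 + 0.12×3.7 = 4.8090
Strategy Q: R₀ = 0.64×0.0 + 0.38×7.2 + 0.19×6.2 = 3.9140
Highest R₀: strategy P with 4.8090.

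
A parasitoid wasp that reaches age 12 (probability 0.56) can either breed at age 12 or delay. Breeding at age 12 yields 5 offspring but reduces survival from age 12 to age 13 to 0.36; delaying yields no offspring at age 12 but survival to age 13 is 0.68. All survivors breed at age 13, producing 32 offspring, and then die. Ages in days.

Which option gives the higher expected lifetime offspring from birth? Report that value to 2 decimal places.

12.19

breed at age 12: R₀ = 0.56 × (5 + 0.36 × 32) = 0.56 × 16.5200 = 9.2512
delay to age 13: R₀ = 0.56 × (0.68 × 32) = 0.56 × 21.7600 = 12.1856
Higher: delay to age 13 (12.1856).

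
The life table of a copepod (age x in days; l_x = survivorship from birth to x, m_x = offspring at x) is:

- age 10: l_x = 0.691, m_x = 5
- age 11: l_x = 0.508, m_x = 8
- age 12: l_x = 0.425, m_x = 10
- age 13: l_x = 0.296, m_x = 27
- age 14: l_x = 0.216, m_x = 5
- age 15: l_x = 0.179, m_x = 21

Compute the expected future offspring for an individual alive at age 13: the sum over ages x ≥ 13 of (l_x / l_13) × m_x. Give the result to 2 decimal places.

l_13 = 0.296. Conditional survival from age 13 to x is l_x / l_13.
  x=13: (0.296/0.296) × 27 = 27.0000
  x=14: (0.216/0.296) × 5 = 3.6486
  x=15: (0.179/0.296) × 21 = 12.6993
Sum = 27.0000 + 3.6486 + 12.6993 = 43.3480

43.35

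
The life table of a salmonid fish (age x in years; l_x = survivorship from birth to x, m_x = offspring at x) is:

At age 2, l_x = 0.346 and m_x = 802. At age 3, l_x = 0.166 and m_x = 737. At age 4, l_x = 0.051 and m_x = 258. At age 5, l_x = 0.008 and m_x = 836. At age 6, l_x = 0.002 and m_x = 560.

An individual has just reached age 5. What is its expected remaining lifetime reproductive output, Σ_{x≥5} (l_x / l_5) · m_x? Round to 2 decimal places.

976.00

l_5 = 0.008. Conditional survival from age 5 to x is l_x / l_5.
  x=5: (0.008/0.008) × 836 = 836.0000
  x=6: (0.002/0.008) × 560 = 140.0000
Sum = 836.0000 + 140.0000 = 976.0000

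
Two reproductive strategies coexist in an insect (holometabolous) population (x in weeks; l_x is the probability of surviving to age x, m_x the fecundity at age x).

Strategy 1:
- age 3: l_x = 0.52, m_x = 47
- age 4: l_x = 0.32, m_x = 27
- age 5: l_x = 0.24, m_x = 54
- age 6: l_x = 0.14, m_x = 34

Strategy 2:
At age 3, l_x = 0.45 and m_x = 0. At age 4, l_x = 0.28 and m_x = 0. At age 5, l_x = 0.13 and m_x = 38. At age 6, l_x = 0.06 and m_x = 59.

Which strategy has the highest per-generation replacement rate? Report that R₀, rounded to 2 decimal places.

Strategy 1: R₀ = 0.52×47 + 0.32×27 + 0.24×54 + 0.14×34 = 50.8000
Strategy 2: R₀ = 0.45×0 + 0.28×0 + 0.13×38 + 0.06×59 = 8.4800
Highest R₀: strategy 1 with 50.8000.

50.80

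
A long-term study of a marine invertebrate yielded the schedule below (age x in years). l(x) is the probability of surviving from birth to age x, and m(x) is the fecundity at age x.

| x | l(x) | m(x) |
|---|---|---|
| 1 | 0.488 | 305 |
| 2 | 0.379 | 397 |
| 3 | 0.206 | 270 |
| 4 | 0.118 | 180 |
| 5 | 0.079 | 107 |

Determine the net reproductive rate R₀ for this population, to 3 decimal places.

R₀ = Σ l(x) m(x):
  age 1: 0.488 × 305 = 148.8400
  age 2: 0.379 × 397 = 150.4630
  age 3: 0.206 × 270 = 55.6200
  age 4: 0.118 × 180 = 21.2400
  age 5: 0.079 × 107 = 8.4530
R₀ = 148.8400 + 150.4630 + 55.6200 + 21.2400 + 8.4530 = 384.6160

384.616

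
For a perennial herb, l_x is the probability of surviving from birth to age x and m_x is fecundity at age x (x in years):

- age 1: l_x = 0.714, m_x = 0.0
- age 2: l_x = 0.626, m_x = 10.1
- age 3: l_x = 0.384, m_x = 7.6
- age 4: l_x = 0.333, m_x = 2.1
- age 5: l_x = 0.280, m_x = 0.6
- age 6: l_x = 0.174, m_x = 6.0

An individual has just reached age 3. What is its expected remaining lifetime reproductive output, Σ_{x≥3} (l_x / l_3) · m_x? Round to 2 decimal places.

l_3 = 0.384. Conditional survival from age 3 to x is l_x / l_3.
  x=3: (0.384/0.384) × 7.6 = 7.6000
  x=4: (0.333/0.384) × 2.1 = 1.8211
  x=5: (0.280/0.384) × 0.6 = 0.4375
  x=6: (0.174/0.384) × 6.0 = 2.7187
Sum = 7.6000 + 1.8211 + 0.4375 + 2.7187 = 12.5773

12.58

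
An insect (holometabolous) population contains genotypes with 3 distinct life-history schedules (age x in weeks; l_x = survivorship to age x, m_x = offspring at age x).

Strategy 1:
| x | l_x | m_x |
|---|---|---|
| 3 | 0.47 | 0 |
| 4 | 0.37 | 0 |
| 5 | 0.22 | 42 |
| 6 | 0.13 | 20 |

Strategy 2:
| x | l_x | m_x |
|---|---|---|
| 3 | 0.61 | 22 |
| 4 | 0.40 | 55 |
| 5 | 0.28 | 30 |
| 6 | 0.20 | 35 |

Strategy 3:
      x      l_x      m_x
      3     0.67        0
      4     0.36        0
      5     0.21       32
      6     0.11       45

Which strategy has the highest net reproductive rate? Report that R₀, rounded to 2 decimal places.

Strategy 1: R₀ = 0.47×0 + 0.37×0 + 0.22×42 + 0.13×20 = 11.8400
Strategy 2: R₀ = 0.61×22 + 0.40×55 + 0.28×30 + 0.20×35 = 50.8200
Strategy 3: R₀ = 0.67×0 + 0.36×0 + 0.21×32 + 0.11×45 = 11.6700
Highest R₀: strategy 2 with 50.8200.

50.82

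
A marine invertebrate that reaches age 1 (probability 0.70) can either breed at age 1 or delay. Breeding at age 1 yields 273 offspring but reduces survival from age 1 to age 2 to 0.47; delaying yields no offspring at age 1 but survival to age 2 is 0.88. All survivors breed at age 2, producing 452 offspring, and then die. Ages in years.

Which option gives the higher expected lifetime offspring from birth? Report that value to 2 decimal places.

339.81

breed at age 1: R₀ = 0.70 × (273 + 0.47 × 452) = 0.70 × 485.4400 = 339.8080
delay to age 2: R₀ = 0.70 × (0.88 × 452) = 0.70 × 397.7600 = 278.4320
Higher: breed at age 1 (339.8080).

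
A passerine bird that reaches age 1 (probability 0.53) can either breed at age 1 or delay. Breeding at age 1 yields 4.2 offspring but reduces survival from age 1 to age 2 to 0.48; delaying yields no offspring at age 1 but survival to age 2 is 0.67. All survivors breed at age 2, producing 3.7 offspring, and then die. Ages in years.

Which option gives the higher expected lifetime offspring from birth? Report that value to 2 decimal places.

breed at age 1: R₀ = 0.53 × (4.2 + 0.48 × 3.7) = 0.53 × 5.9760 = 3.1673
delay to age 2: R₀ = 0.53 × (0.67 × 3.7) = 0.53 × 2.4790 = 1.3139
Higher: breed at age 1 (3.1673).

3.17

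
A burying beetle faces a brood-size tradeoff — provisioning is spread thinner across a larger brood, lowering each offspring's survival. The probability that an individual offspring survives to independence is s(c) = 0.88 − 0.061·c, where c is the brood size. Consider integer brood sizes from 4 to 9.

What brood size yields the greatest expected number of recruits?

7

Expected recruits = c × s(c):
  c=4: 4 × 0.636 = 2.544
  c=5: 5 × 0.575 = 2.875
  c=6: 6 × 0.514 = 3.084
  c=7: 7 × 0.453 = 3.171
  c=8: 8 × 0.392 = 3.136
  c=9: 9 × 0.331 = 2.979
Maximum at c = 7 (3.171 recruits).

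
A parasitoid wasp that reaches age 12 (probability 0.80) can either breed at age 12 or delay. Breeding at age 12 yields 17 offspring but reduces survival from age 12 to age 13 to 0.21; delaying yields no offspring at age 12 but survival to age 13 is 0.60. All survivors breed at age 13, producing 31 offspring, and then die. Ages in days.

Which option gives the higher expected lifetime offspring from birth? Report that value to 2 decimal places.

breed at age 12: R₀ = 0.80 × (17 + 0.21 × 31) = 0.80 × 23.5100 = 18.8080
delay to age 13: R₀ = 0.80 × (0.60 × 31) = 0.80 × 18.6000 = 14.8800
Higher: breed at age 12 (18.8080).

18.81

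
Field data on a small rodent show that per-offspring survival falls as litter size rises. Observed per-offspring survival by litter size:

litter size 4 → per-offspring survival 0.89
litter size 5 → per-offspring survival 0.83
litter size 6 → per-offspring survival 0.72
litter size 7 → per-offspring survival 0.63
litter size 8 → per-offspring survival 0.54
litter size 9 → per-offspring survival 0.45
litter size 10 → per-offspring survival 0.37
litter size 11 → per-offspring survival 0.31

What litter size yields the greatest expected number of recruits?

7

Expected recruits = c × s(c):
  c=4: 4 × 0.89 = 3.560
  c=5: 5 × 0.83 = 4.150
  c=6: 6 × 0.72 = 4.320
  c=7: 7 × 0.63 = 4.410
  c=8: 8 × 0.54 = 4.320
  c=9: 9 × 0.45 = 4.050
  c=10: 10 × 0.37 = 3.700
  c=11: 11 × 0.31 = 3.410
Maximum at c = 7 (4.410 recruits).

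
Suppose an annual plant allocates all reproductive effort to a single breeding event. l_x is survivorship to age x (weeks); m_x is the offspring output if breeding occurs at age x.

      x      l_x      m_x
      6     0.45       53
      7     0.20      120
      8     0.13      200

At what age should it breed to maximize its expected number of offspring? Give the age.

8

Expected offspring if breeding at age x = l_x × m_x:
  age 6: 0.45 × 53 = 23.850
  age 7: 0.20 × 120 = 24.000
  age 8: 0.13 × 200 = 26.000
Maximum at age 8 (26.000).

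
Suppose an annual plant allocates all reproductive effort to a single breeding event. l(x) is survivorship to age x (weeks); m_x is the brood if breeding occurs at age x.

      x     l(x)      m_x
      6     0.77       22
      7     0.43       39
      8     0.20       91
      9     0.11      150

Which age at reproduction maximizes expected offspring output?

8

Expected offspring if breeding at age x = l(x) × m_x:
  age 6: 0.77 × 22 = 16.940
  age 7: 0.43 × 39 = 16.770
  age 8: 0.20 × 91 = 18.200
  age 9: 0.11 × 150 = 16.500
Maximum at age 8 (18.200).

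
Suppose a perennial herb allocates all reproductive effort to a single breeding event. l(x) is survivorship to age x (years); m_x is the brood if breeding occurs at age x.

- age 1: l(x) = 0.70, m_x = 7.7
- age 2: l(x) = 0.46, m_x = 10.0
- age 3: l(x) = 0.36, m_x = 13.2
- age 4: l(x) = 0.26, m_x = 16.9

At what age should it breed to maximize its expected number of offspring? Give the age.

1

Expected offspring if breeding at age x = l(x) × m_x:
  age 1: 0.70 × 7.7 = 5.390
  age 2: 0.46 × 10.0 = 4.600
  age 3: 0.36 × 13.2 = 4.752
  age 4: 0.26 × 16.9 = 4.394
Maximum at age 1 (5.390).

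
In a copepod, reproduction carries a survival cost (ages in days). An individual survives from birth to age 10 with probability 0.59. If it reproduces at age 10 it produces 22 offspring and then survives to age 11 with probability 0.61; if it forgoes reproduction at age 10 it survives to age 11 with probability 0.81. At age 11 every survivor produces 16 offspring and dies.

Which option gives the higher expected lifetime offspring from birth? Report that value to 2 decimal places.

breed at age 10: R₀ = 0.59 × (22 + 0.61 × 16) = 0.59 × 31.7600 = 18.7384
delay to age 11: R₀ = 0.59 × (0.81 × 16) = 0.59 × 12.9600 = 7.6464
Higher: breed at age 10 (18.7384).

18.74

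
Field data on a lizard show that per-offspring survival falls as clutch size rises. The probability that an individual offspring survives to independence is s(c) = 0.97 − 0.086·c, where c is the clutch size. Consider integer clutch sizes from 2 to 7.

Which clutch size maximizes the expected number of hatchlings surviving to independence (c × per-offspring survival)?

Expected hatchlings surviving to independence = c × s(c):
  c=2: 2 × 0.798 = 1.596
  c=3: 3 × 0.712 = 2.136
  c=4: 4 × 0.626 = 2.504
  c=5: 5 × 0.540 = 2.700
  c=6: 6 × 0.454 = 2.724
  c=7: 7 × 0.368 = 2.576
Maximum at c = 6 (2.724 hatchlings surviving to independence).

6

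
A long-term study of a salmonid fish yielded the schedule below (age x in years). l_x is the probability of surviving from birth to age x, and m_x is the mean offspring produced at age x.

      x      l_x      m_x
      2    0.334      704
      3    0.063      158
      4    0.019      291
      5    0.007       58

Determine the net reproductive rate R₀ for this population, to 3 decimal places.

251.025

R₀ = Σ l_x m_x:
  age 2: 0.334 × 704 = 235.1360
  age 3: 0.063 × 158 = 9.9540
  age 4: 0.019 × 291 = 5.5290
  age 5: 0.007 × 58 = 0.4060
R₀ = 235.1360 + 9.9540 + 5.5290 + 0.4060 = 251.0250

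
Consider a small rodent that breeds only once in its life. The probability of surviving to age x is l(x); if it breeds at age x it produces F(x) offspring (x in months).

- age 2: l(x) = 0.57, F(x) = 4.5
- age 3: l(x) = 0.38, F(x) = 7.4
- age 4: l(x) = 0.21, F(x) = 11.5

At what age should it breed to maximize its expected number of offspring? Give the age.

3

Expected offspring if breeding at age x = l(x) × F(x):
  age 2: 0.57 × 4.5 = 2.565
  age 3: 0.38 × 7.4 = 2.812
  age 4: 0.21 × 11.5 = 2.415
Maximum at age 3 (2.812).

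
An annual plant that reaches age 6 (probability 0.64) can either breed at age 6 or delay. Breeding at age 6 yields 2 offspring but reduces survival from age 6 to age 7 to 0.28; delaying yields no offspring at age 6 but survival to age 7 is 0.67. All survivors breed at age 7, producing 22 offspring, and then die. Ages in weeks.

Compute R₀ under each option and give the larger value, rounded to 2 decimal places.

breed at age 6: R₀ = 0.64 × (2 + 0.28 × 22) = 0.64 × 8.1600 = 5.2224
delay to age 7: R₀ = 0.64 × (0.67 × 22) = 0.64 × 14.7400 = 9.4336
Higher: delay to age 7 (9.4336).

9.43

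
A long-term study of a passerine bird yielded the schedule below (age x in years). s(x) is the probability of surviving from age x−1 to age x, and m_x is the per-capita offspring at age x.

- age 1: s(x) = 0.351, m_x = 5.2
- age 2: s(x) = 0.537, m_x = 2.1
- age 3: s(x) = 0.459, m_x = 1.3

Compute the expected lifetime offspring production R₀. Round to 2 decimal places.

Survivorship from birth: l_x = s_1·s_2·…·s_x.
  l_1 = 0.35100
  l_2 = 0.18849
  l_3 = 0.08652
R₀ = Σ l_x m_x:
  age 1: 0.35100 × 5.2 = 1.8252
  age 2: 0.18849 × 2.1 = 0.3958
  age 3: 0.08652 × 1.3 = 0.1125
R₀ = 1.8252 + 0.3958 + 0.1125 = 2.3335

2.33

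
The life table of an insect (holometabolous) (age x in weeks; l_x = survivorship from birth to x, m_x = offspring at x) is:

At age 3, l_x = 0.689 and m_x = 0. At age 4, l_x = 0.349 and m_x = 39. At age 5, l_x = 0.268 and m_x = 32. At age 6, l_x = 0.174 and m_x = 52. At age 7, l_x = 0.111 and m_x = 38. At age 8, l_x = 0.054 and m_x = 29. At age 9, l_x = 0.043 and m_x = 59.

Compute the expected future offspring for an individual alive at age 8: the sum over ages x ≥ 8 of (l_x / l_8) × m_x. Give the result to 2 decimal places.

l_8 = 0.054. Conditional survival from age 8 to x is l_x / l_8.
  x=8: (0.054/0.054) × 29 = 29.0000
  x=9: (0.043/0.054) × 59 = 46.9815
Sum = 29.0000 + 46.9815 = 75.9815

75.98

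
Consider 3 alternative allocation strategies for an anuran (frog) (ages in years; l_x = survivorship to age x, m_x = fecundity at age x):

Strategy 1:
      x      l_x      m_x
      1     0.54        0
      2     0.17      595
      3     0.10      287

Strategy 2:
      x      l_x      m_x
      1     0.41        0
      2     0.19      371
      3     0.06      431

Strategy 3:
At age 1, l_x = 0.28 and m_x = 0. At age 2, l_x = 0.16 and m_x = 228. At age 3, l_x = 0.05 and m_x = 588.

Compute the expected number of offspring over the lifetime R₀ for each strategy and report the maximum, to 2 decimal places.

Strategy 1: R₀ = 0.54×0 + 0.17×595 + 0.10×287 = 129.8500
Strategy 2: R₀ = 0.41×0 + 0.19×371 + 0.06×431 = 96.3500
Strategy 3: R₀ = 0.28×0 + 0.16×228 + 0.05×588 = 65.8800
Highest R₀: strategy 1 with 129.8500.

129.85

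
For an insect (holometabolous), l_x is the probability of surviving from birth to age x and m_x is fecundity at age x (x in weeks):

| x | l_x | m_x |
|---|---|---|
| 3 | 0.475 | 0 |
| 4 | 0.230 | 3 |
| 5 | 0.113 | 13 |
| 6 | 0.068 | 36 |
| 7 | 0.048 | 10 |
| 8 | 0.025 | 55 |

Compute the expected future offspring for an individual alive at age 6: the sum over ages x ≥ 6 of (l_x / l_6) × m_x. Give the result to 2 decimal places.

63.28

l_6 = 0.068. Conditional survival from age 6 to x is l_x / l_6.
  x=6: (0.068/0.068) × 36 = 36.0000
  x=7: (0.048/0.068) × 10 = 7.0588
  x=8: (0.025/0.068) × 55 = 20.2206
Sum = 36.0000 + 7.0588 + 20.2206 = 63.2794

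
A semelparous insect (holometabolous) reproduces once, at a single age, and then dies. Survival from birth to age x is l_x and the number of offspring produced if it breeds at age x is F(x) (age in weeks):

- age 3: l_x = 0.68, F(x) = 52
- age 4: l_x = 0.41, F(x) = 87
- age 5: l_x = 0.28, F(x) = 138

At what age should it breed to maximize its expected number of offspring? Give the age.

Expected offspring if breeding at age x = l_x × F(x):
  age 3: 0.68 × 52 = 35.360
  age 4: 0.41 × 87 = 35.670
  age 5: 0.28 × 138 = 38.640
Maximum at age 5 (38.640).

5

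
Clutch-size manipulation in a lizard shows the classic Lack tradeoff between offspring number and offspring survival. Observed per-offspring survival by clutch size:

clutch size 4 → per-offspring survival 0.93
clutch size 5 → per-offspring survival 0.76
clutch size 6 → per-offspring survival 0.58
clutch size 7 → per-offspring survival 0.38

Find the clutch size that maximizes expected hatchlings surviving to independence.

Expected hatchlings surviving to independence = c × s(c):
  c=4: 4 × 0.93 = 3.720
  c=5: 5 × 0.76 = 3.800
  c=6: 6 × 0.58 = 3.480
  c=7: 7 × 0.38 = 2.660
Maximum at c = 5 (3.800 hatchlings surviving to independence).

5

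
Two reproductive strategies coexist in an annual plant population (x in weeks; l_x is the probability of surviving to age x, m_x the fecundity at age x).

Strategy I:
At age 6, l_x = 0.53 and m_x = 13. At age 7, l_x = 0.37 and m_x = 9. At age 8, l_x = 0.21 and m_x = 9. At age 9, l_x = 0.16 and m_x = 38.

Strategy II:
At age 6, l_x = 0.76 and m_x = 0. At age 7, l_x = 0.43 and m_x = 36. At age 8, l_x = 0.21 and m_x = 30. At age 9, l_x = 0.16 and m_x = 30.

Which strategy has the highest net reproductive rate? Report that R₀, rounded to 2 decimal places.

Strategy I: R₀ = 0.53×13 + 0.37×9 + 0.21×9 + 0.16×38 = 18.1900
Strategy II: R₀ = 0.76×0 + 0.43×36 + 0.21×30 + 0.16×30 = 26.5800
Highest R₀: strategy II with 26.5800.

26.58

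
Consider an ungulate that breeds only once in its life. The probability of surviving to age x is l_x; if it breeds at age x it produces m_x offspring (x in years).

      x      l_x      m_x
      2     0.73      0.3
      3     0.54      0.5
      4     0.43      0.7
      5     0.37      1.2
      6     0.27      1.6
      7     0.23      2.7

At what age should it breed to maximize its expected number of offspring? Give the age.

Expected offspring if breeding at age x = l_x × m_x:
  age 2: 0.73 × 0.3 = 0.219
  age 3: 0.54 × 0.5 = 0.270
  age 4: 0.43 × 0.7 = 0.301
  age 5: 0.37 × 1.2 = 0.444
  age 6: 0.27 × 1.6 = 0.432
  age 7: 0.23 × 2.7 = 0.621
Maximum at age 7 (0.621).

7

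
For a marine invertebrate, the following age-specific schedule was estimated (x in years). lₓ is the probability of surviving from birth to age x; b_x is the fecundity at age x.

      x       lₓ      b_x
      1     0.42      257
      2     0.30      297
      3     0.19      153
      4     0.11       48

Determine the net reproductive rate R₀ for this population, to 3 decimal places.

R₀ = Σ lₓ b_x:
  age 1: 0.42 × 257 = 107.9400
  age 2: 0.30 × 297 = 89.1000
  age 3: 0.19 × 153 = 29.0700
  age 4: 0.11 × 48 = 5.2800
R₀ = 107.9400 + 89.1000 + 29.0700 + 5.2800 = 231.3900

231.390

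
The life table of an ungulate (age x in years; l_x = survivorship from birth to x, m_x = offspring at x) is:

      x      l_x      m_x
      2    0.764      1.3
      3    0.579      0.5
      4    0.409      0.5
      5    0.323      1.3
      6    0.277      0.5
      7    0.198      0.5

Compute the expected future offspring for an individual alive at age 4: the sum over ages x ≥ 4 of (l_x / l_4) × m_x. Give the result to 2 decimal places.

2.11

l_4 = 0.409. Conditional survival from age 4 to x is l_x / l_4.
  x=4: (0.409/0.409) × 0.5 = 0.5000
  x=5: (0.323/0.409) × 1.3 = 1.0267
  x=6: (0.277/0.409) × 0.5 = 0.3386
  x=7: (0.198/0.409) × 0.5 = 0.2421
Sum = 0.5000 + 1.0267 + 0.3386 + 0.2421 = 2.1073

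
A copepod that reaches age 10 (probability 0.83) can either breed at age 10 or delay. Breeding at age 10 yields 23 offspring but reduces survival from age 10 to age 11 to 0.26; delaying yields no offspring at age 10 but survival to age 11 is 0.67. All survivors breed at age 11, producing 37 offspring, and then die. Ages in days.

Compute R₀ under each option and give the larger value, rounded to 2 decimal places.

breed at age 10: R₀ = 0.83 × (23 + 0.26 × 37) = 0.83 × 32.6200 = 27.0746
delay to age 11: R₀ = 0.83 × (0.67 × 37) = 0.83 × 24.7900 = 20.5757
Higher: breed at age 10 (27.0746).

27.07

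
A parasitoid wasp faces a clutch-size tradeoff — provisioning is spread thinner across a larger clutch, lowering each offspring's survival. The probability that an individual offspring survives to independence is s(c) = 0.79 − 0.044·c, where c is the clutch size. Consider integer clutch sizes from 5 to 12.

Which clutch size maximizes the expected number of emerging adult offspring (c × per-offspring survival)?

9

Expected emerging adult offspring = c × s(c):
  c=5: 5 × 0.570 = 2.850
  c=6: 6 × 0.526 = 3.156
  c=7: 7 × 0.482 = 3.374
  c=8: 8 × 0.438 = 3.504
  c=9: 9 × 0.394 = 3.546
  c=10: 10 × 0.350 = 3.500
  c=11: 11 × 0.306 = 3.366
  c=12: 12 × 0.262 = 3.144
Maximum at c = 9 (3.546 emerging adult offspring).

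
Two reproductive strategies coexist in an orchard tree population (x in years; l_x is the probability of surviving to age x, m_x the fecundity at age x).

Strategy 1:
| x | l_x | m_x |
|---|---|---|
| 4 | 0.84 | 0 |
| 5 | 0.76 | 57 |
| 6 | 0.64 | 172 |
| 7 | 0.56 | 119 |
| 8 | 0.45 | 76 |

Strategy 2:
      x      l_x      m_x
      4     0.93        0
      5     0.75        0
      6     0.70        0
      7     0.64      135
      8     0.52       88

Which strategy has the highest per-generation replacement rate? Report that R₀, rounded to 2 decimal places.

Strategy 1: R₀ = 0.84×0 + 0.76×57 + 0.64×172 + 0.56×119 + 0.45×76 = 254.2400
Strategy 2: R₀ = 0.93×0 + 0.75×0 + 0.70×0 + 0.64×135 + 0.52×88 = 132.1600
Highest R₀: strategy 1 with 254.2400.

254.24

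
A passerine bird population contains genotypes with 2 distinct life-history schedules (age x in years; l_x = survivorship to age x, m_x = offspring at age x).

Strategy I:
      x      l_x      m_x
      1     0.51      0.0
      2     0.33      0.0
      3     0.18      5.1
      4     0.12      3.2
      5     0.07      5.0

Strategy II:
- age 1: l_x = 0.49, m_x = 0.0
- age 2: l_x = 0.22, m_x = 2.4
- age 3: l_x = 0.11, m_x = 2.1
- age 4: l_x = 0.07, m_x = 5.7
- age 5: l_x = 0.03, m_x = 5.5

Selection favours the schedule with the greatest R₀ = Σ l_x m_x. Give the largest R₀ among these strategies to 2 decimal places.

Strategy I: R₀ = 0.51×0.0 + 0.33×0.0 + 0.18×5.1 + 0.12×3.2 + 0.07×5.0 = 1.6520
Strategy II: R₀ = 0.49×0.0 + 0.22×2.4 + 0.11×2.1 + 0.07×5.7 + 0.03×5.5 = 1.3230
Highest R₀: strategy I with 1.6520.

1.65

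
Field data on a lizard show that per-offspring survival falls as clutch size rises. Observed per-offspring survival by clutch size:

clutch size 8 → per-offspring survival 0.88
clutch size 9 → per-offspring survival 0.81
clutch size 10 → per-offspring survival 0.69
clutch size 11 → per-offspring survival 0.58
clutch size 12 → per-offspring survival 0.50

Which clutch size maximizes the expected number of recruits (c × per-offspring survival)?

9

Expected recruits = c × s(c):
  c=8: 8 × 0.88 = 7.040
  c=9: 9 × 0.81 = 7.290
  c=10: 10 × 0.69 = 6.900
  c=11: 11 × 0.58 = 6.380
  c=12: 12 × 0.50 = 6.000
Maximum at c = 9 (7.290 recruits).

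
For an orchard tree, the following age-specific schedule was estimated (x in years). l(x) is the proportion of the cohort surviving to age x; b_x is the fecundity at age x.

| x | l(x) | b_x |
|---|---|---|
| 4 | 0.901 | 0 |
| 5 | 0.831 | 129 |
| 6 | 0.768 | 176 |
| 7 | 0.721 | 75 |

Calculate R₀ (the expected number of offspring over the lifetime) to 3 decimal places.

296.442

R₀ = Σ l(x) b_x:
  age 4: 0.901 × 0 = 0.0000
  age 5: 0.831 × 129 = 107.1990
  age 6: 0.768 × 176 = 135.1680
  age 7: 0.721 × 75 = 54.0750
R₀ = 0.0000 + 107.1990 + 135.1680 + 54.0750 = 296.4420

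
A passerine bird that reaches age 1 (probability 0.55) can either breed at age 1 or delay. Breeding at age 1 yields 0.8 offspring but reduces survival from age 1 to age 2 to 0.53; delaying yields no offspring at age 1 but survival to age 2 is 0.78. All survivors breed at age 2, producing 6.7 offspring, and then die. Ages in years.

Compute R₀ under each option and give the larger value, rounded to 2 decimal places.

2.87

breed at age 1: R₀ = 0.55 × (0.8 + 0.53 × 6.7) = 0.55 × 4.3510 = 2.3931
delay to age 2: R₀ = 0.55 × (0.78 × 6.7) = 0.55 × 5.2260 = 2.8743
Higher: delay to age 2 (2.8743).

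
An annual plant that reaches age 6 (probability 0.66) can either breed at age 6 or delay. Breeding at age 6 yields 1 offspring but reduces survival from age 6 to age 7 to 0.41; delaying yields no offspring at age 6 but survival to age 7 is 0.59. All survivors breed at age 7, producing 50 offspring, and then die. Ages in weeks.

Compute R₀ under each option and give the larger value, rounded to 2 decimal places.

19.47

breed at age 6: R₀ = 0.66 × (1 + 0.41 × 50) = 0.66 × 21.5000 = 14.1900
delay to age 7: R₀ = 0.66 × (0.59 × 50) = 0.66 × 29.5000 = 19.4700
Higher: delay to age 7 (19.4700).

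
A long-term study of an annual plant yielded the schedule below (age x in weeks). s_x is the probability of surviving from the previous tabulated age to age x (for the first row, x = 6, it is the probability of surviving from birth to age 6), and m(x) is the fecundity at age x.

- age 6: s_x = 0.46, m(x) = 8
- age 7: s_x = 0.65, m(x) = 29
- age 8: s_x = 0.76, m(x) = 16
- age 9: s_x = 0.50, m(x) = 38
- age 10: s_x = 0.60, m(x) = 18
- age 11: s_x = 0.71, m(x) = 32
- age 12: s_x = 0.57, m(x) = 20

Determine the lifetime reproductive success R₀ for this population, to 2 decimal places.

23.63

Survivorship from birth: l_x = s_6·s_7·…·s_x.
  l_6 = 0.46000
  l_7 = 0.29900
  l_8 = 0.22724
  l_9 = 0.11362
  l_10 = 0.06817
  l_11 = 0.04840
  l_12 = 0.02759
R₀ = Σ l_x m(x):
  age 6: 0.46000 × 8 = 3.6800
  age 7: 0.29900 × 29 = 8.6710
  age 8: 0.22724 × 16 = 3.6358
  age 9: 0.11362 × 38 = 4.3176
  age 10: 0.06817 × 18 = 1.2271
  age 11: 0.04840 × 32 = 1.5488
  age 12: 0.02759 × 20 = 0.5518
R₀ = 3.6800 + 8.6710 + 3.6358 + 4.3176 + 1.2271 + 1.5488 + 0.5518 = 23.6321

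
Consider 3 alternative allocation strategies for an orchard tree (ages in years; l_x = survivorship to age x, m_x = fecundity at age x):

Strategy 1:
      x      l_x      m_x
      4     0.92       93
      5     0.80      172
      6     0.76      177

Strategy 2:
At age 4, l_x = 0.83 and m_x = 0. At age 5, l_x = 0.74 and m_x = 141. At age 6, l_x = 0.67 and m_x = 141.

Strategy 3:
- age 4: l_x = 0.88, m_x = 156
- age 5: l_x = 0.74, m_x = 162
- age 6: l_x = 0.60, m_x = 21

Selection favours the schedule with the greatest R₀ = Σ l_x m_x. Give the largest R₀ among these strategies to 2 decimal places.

Strategy 1: R₀ = 0.92×93 + 0.80×172 + 0.76×177 = 357.6800
Strategy 2: R₀ = 0.83×0 + 0.74×141 + 0.67×141 = 198.8100
Strategy 3: R₀ = 0.88×156 + 0.74×162 + 0.60×21 = 269.7600
Highest R₀: strategy 1 with 357.6800.

357.68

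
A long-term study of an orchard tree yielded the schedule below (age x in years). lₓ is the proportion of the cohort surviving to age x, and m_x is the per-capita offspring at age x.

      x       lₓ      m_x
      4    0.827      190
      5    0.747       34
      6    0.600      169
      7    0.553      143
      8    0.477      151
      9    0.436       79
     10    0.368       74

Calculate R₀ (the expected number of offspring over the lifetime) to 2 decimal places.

R₀ = Σ lₓ m_x:
  age 4: 0.827 × 190 = 157.1300
  age 5: 0.747 × 34 = 25.3980
  age 6: 0.600 × 169 = 101.4000
  age 7: 0.553 × 143 = 79.0790
  age 8: 0.477 × 151 = 72.0270
  age 9: 0.436 × 79 = 34.4440
  age 10: 0.368 × 74 = 27.2320
R₀ = 157.1300 + 25.3980 + 101.4000 + 79.0790 + 72.0270 + 34.4440 + 27.2320 = 496.7100

496.71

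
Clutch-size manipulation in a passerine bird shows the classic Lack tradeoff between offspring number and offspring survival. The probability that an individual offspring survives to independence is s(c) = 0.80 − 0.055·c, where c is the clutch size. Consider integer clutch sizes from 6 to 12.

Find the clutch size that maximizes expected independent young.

Expected independent young = c × s(c):
  c=6: 6 × 0.470 = 2.820
  c=7: 7 × 0.415 = 2.905
  c=8: 8 × 0.360 = 2.880
  c=9: 9 × 0.305 = 2.745
  c=10: 10 × 0.250 = 2.500
  c=11: 11 × 0.195 = 2.145
  c=12: 12 × 0.140 = 1.680
Maximum at c = 7 (2.905 independent young).

7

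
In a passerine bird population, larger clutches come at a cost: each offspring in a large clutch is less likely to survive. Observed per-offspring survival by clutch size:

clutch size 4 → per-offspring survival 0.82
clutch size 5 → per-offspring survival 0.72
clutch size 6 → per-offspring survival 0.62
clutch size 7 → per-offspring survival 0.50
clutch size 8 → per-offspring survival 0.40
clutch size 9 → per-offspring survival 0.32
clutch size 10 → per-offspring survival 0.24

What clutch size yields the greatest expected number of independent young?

Expected independent young = c × s(c):
  c=4: 4 × 0.82 = 3.280
  c=5: 5 × 0.72 = 3.600
  c=6: 6 × 0.62 = 3.720
  c=7: 7 × 0.50 = 3.500
  c=8: 8 × 0.40 = 3.200
  c=9: 9 × 0.32 = 2.880
  c=10: 10 × 0.24 = 2.400
Maximum at c = 6 (3.720 independent young).

6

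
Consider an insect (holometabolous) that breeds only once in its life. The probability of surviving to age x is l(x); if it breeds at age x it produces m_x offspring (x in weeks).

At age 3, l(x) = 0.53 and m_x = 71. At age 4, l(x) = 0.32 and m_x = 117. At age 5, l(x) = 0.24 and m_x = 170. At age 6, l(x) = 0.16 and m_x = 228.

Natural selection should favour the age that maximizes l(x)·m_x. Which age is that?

5

Expected offspring if breeding at age x = l(x) × m_x:
  age 3: 0.53 × 71 = 37.630
  age 4: 0.32 × 117 = 37.440
  age 5: 0.24 × 170 = 40.800
  age 6: 0.16 × 228 = 36.480
Maximum at age 5 (40.800).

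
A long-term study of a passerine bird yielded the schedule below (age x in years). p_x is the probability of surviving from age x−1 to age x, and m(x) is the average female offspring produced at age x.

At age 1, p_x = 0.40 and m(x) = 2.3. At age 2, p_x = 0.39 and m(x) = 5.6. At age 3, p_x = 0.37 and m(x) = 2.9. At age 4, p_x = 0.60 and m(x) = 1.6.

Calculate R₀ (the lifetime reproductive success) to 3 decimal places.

Survivorship from birth: l_x = p_1·p_2·…·p_x.
  l_1 = 0.40000
  l_2 = 0.15600
  l_3 = 0.05772
  l_4 = 0.03463
R₀ = Σ l_x m(x):
  age 1: 0.40000 × 2.3 = 0.9200
  age 2: 0.15600 × 5.6 = 0.8736
  age 3: 0.05772 × 2.9 = 0.1674
  age 4: 0.03463 × 1.6 = 0.0554
R₀ = 0.9200 + 0.8736 + 0.1674 + 0.0554 = 2.0164

2.016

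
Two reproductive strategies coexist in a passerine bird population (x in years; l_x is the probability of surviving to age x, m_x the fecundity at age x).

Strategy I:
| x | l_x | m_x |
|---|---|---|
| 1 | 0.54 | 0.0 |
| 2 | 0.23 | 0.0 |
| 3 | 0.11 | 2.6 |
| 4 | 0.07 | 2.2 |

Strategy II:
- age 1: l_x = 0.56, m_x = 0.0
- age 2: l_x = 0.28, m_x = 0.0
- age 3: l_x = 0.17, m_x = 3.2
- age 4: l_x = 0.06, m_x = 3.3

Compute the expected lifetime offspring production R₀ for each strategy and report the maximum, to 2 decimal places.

Strategy I: R₀ = 0.54×0.0 + 0.23×0.0 + 0.11×2.6 + 0.07×2.2 = 0.4400
Strategy II: R₀ = 0.56×0.0 + 0.28×0.0 + 0.17×3.2 + 0.06×3.3 = 0.7420
Highest R₀: strategy II with 0.7420.

0.74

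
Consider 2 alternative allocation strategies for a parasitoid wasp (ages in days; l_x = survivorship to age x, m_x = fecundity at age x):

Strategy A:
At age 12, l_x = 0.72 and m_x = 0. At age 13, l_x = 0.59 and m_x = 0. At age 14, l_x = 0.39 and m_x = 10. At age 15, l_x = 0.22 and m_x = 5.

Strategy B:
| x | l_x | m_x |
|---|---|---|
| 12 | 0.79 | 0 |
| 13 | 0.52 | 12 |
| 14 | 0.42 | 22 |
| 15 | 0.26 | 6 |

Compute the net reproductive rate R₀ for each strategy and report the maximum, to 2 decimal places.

17.04

Strategy A: R₀ = 0.72×0 + 0.59×0 + 0.39×10 + 0.22×5 = 5.0000
Strategy B: R₀ = 0.79×0 + 0.52×12 + 0.42×22 + 0.26×6 = 17.0400
Highest R₀: strategy B with 17.0400.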